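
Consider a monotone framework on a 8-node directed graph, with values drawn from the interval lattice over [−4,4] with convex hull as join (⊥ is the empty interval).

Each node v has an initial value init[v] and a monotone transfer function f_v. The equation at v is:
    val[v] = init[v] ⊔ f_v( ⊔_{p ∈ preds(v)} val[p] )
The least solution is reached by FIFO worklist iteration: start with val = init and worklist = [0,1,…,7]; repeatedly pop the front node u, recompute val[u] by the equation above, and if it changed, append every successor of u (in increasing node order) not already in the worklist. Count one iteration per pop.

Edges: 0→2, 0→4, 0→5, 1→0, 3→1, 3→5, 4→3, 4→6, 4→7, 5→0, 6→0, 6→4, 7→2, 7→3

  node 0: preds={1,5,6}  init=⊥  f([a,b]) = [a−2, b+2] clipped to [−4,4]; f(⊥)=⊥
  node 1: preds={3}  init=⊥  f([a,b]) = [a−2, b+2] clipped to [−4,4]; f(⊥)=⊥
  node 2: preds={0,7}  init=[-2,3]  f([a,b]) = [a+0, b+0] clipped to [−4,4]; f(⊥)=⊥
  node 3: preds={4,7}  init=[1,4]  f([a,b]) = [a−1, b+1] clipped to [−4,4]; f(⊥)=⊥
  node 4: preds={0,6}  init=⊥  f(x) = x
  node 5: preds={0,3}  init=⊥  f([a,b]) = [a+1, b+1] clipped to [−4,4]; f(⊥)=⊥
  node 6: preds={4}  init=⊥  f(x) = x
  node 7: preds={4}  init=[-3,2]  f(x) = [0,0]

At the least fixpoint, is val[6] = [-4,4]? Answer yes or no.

yes

Iteration log — 19 steps:
  step 1. node 0  ⊔preds=⊥  new=⊥  stable
  step 2. node 1  ⊔preds=[1,4]  new=[-1,4]  old=⊥  +wl: 0
  step 3. node 2  ⊔preds=[-3,2]  new=[-3,3]  old=[-2,3]  +wl: 
  step 4. node 3  ⊔preds=[-3,2]  new=[-4,4]  old=[1,4]  +wl: 1
  step 5. node 4  ⊔preds=⊥  new=⊥  stable
  step 6. node 5  ⊔preds=[-4,4]  new=[-3,4]  old=⊥  +wl: 
  step 7. node 6  ⊔preds=⊥  new=⊥  stable
  step 8. node 7  ⊔preds=⊥  new=[-3,2]  stable
  step 9. node 0  ⊔preds=[-3,4]  new=[-4,4]  old=⊥  +wl: 2,4,5
  step 10. node 1  ⊔preds=[-4,4]  new=[-4,4]  old=[-1,4]  +wl: 0
  step 11. node 2  ⊔preds=[-4,4]  new=[-4,4]  old=[-3,3]  +wl: 
  step 12. node 4  ⊔preds=[-4,4]  new=[-4,4]  old=⊥  +wl: 3,6,7
  step 13. node 5  ⊔preds=[-4,4]  new=[-3,4]  stable
  step 14. node 0  ⊔preds=[-4,4]  new=[-4,4]  stable
  step 15. node 3  ⊔preds=[-4,4]  new=[-4,4]  stable
  step 16. node 6  ⊔preds=[-4,4]  new=[-4,4]  old=⊥  +wl: 0,4
  step 17. node 7  ⊔preds=[-4,4]  new=[-3,2]  stable
  step 18. node 0  ⊔preds=[-4,4]  new=[-4,4]  stable
  step 19. node 4  ⊔preds=[-4,4]  new=[-4,4]  stable

Least fixpoint reached:
  node 0: [-4,4]
  node 1: [-4,4]
  node 2: [-4,4]
  node 3: [-4,4]
  node 4: [-4,4]
  node 5: [-3,4]
  node 6: [-4,4]
  node 7: [-3,2]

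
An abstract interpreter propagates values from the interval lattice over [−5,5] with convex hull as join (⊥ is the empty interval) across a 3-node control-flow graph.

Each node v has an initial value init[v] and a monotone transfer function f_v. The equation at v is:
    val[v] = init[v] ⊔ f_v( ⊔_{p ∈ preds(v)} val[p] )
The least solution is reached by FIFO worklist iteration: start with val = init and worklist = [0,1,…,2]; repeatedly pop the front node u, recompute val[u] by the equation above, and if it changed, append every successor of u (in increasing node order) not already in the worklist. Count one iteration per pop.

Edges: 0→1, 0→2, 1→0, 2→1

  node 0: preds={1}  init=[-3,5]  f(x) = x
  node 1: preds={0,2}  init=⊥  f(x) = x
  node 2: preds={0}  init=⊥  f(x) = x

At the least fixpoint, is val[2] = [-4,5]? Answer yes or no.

Trace (5 dequeues):
  [1] u=0 | in ⊥ | out [-3,5] | ==
  [2] u=1 | in [-3,5] | out [-3,5] | prev ⊥ | push {0}
  [3] u=2 | in [-3,5] | out [-3,5] | prev ⊥ | push {1}
  [4] u=0 | in [-3,5] | out [-3,5] | ==
  [5] u=1 | in [-3,5] | out [-3,5] | ==

Converged values:
  [0] [-3,5]
  [1] [-3,5]
  [2] [-3,5]

no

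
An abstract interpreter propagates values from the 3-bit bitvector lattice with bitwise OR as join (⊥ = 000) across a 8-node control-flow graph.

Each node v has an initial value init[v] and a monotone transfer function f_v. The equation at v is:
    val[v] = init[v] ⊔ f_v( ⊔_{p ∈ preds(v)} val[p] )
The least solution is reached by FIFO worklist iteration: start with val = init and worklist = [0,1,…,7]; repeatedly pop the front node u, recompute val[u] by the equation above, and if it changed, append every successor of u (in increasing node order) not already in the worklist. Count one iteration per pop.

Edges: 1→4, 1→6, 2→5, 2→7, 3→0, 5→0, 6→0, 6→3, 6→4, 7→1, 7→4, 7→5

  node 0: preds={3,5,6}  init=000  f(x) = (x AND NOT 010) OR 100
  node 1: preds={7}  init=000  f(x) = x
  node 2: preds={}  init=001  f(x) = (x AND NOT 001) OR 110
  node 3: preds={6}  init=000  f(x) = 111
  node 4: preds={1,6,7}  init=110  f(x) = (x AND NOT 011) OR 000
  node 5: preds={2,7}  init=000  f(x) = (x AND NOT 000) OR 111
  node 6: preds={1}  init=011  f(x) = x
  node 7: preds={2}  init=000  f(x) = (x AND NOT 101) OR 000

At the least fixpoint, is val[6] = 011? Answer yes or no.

Trace (13 dequeues):
  [1] u=0 | in 011 | out 101 | prev 000 | push {}
  [2] u=1 | in 000 | out 000 | ==
  [3] u=2 | in 000 | out 111 | prev 001 | push {}
  [4] u=3 | in 011 | out 111 | prev 000 | push {0}
  [5] u=4 | in 011 | out 110 | ==
  [6] u=5 | in 111 | out 111 | prev 000 | push {}
  [7] u=6 | in 000 | out 011 | ==
  [8] u=7 | in 111 | out 010 | prev 000 | push {1,4,5}
  [9] u=0 | in 111 | out 101 | ==
  [10] u=1 | in 010 | out 010 | prev 000 | push {6}
  [11] u=4 | in 011 | out 110 | ==
  [12] u=5 | in 111 | out 111 | ==
  [13] u=6 | in 010 | out 011 | ==

Converged values:
  [0] 101
  [1] 010
  [2] 111
  [3] 111
  [4] 110
  [5] 111
  [6] 011
  [7] 010

yes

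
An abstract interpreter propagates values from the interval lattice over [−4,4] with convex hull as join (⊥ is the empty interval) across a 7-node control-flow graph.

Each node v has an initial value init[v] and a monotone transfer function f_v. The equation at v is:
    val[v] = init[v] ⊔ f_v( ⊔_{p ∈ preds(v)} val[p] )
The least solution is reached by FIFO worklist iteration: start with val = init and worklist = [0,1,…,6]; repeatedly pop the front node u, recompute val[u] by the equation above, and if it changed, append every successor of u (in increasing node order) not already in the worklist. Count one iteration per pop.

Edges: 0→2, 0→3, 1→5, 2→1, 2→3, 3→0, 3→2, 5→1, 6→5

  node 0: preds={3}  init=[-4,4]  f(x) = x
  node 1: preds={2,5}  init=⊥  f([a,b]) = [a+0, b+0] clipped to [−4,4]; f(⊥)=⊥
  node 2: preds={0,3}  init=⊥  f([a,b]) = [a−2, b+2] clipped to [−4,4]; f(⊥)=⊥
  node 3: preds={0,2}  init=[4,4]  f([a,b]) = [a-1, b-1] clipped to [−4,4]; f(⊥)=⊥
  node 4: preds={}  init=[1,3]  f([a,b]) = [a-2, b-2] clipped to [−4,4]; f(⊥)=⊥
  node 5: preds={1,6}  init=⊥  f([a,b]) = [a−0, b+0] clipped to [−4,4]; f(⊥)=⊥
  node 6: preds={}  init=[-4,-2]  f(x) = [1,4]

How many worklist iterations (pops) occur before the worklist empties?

12

Iteration log — 12 steps:
  step 1. node 0  ⊔preds=[4,4]  new=[-4,4]  stable
  step 2. node 1  ⊔preds=⊥  new=⊥  stable
  step 3. node 2  ⊔preds=[-4,4]  new=[-4,4]  old=⊥  +wl: 1
  step 4. node 3  ⊔preds=[-4,4]  new=[-4,4]  old=[4,4]  +wl: 0,2
  step 5. node 4  ⊔preds=⊥  new=[1,3]  stable
  step 6. node 5  ⊔preds=[-4,-2]  new=[-4,-2]  old=⊥  +wl: 
  step 7. node 6  ⊔preds=⊥  new=[-4,4]  old=[-4,-2]  +wl: 5
  step 8. node 1  ⊔preds=[-4,4]  new=[-4,4]  old=⊥  +wl: 
  step 9. node 0  ⊔preds=[-4,4]  new=[-4,4]  stable
  step 10. node 2  ⊔preds=[-4,4]  new=[-4,4]  stable
  step 11. node 5  ⊔preds=[-4,4]  new=[-4,4]  old=[-4,-2]  +wl: 1
  step 12. node 1  ⊔preds=[-4,4]  new=[-4,4]  stable

Least fixpoint reached:
  node 0: [-4,4]
  node 1: [-4,4]
  node 2: [-4,4]
  node 3: [-4,4]
  node 4: [1,3]
  node 5: [-4,4]
  node 6: [-4,4]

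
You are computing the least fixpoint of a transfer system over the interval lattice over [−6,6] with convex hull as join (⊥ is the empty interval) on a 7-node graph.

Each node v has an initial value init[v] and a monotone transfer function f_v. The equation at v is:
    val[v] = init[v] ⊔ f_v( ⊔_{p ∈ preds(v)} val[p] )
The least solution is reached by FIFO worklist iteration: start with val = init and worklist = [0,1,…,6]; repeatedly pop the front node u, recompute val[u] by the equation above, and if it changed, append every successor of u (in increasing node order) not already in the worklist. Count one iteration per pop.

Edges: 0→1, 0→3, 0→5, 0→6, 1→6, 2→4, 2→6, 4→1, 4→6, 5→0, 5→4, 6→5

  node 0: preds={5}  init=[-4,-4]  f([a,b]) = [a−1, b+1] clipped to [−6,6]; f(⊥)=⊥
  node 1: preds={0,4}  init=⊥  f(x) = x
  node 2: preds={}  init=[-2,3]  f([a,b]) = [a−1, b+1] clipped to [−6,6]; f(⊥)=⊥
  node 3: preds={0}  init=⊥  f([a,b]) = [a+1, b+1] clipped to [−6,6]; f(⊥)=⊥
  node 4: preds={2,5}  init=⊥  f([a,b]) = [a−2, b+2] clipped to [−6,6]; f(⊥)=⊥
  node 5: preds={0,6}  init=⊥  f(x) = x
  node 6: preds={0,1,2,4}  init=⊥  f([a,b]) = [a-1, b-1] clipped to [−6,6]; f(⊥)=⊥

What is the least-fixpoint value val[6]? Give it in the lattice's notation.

Iteration log — 28 steps:
  step 1. node 0  ⊔preds=⊥  new=[-4,-4]  stable
  step 2. node 1  ⊔preds=[-4,-4]  new=[-4,-4]  old=⊥  +wl: 
  step 3. node 2  ⊔preds=⊥  new=[-2,3]  stable
  step 4. node 3  ⊔preds=[-4,-4]  new=[-3,-3]  old=⊥  +wl: 
  step 5. node 4  ⊔preds=[-2,3]  new=[-4,5]  old=⊥  +wl: 1
  step 6. node 5  ⊔preds=[-4,-4]  new=[-4,-4]  old=⊥  +wl: 0,4
  step 7. node 6  ⊔preds=[-4,5]  new=[-5,4]  old=⊥  +wl: 5
  step 8. node 1  ⊔preds=[-4,5]  new=[-4,5]  old=[-4,-4]  +wl: 6
  step 9. node 0  ⊔preds=[-4,-4]  new=[-5,-3]  old=[-4,-4]  +wl: 1,3
  step 10. node 4  ⊔preds=[-4,3]  new=[-6,5]  old=[-4,5]  +wl: 
  step 11. node 5  ⊔preds=[-5,4]  new=[-5,4]  old=[-4,-4]  +wl: 0,4
  step 12. node 6  ⊔preds=[-6,5]  new=[-6,4]  old=[-5,4]  +wl: 5
  step 13. node 1  ⊔preds=[-6,5]  new=[-6,5]  old=[-4,5]  +wl: 6
  step 14. node 3  ⊔preds=[-5,-3]  new=[-4,-2]  old=[-3,-3]  +wl: 
  step 15. node 0  ⊔preds=[-5,4]  new=[-6,5]  old=[-5,-3]  +wl: 1,3
  step 16. node 4  ⊔preds=[-5,4]  new=[-6,6]  old=[-6,5]  +wl: 
  step 17. node 5  ⊔preds=[-6,5]  new=[-6,5]  old=[-5,4]  +wl: 0,4
  step 18. node 6  ⊔preds=[-6,6]  new=[-6,5]  old=[-6,4]  +wl: 5
  step 19. node 1  ⊔preds=[-6,6]  new=[-6,6]  old=[-6,5]  +wl: 6
  step 20. node 3  ⊔preds=[-6,5]  new=[-5,6]  old=[-4,-2]  +wl: 
  step 21. node 0  ⊔preds=[-6,5]  new=[-6,6]  old=[-6,5]  +wl: 1,3
  step 22. node 4  ⊔preds=[-6,5]  new=[-6,6]  stable
  step 23. node 5  ⊔preds=[-6,6]  new=[-6,6]  old=[-6,5]  +wl: 0,4
  step 24. node 6  ⊔preds=[-6,6]  new=[-6,5]  stable
  step 25. node 1  ⊔preds=[-6,6]  new=[-6,6]  stable
  step 26. node 3  ⊔preds=[-6,6]  new=[-5,6]  stable
  step 27. node 0  ⊔preds=[-6,6]  new=[-6,6]  stable
  step 28. node 4  ⊔preds=[-6,6]  new=[-6,6]  stable

Least fixpoint reached:
  node 0: [-6,6]
  node 1: [-6,6]
  node 2: [-2,3]
  node 3: [-5,6]
  node 4: [-6,6]
  node 5: [-6,6]
  node 6: [-6,5]

[-6,5]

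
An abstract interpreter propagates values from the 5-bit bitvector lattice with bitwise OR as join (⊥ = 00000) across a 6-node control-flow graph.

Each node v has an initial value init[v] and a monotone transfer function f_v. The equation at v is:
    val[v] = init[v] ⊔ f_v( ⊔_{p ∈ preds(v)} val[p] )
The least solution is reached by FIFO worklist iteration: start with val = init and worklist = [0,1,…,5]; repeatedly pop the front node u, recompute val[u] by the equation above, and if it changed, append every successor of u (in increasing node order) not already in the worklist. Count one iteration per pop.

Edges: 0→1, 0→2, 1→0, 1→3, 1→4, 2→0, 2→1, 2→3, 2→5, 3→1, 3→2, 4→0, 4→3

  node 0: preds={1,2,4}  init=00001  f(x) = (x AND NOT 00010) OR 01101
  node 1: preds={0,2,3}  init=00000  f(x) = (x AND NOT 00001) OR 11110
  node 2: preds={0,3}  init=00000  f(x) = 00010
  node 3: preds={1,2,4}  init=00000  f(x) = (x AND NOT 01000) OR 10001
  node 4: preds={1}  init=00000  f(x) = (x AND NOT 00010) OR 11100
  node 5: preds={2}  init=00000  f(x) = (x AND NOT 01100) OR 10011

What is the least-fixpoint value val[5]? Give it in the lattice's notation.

10011

Worklist (10 pops):
  #1 pop 0: in=00000 → 01101 (was 00001); enqueue []
  #2 pop 1: in=01101 → 11110 (was 00000); enqueue [0]
  #3 pop 2: in=01101 → 00010 (was 00000); enqueue [1]
  #4 pop 3: in=11110 → 10111 (was 00000); enqueue [2]
  #5 pop 4: in=11110 → 11100 (was 00000); enqueue [3]
  #6 pop 5: in=00010 → 10011 (was 00000); enqueue []
  #7 pop 0: in=11110 → 11101 (was 01101); enqueue []
  #8 pop 1: in=11111 → 11110 (no change)
  #9 pop 2: in=11111 → 00010 (no change)
  #10 pop 3: in=11110 → 10111 (no change)

Fixpoint:
  val[0] = 11101
  val[1] = 11110
  val[2] = 00010
  val[3] = 10111
  val[4] = 11100
  val[5] = 10011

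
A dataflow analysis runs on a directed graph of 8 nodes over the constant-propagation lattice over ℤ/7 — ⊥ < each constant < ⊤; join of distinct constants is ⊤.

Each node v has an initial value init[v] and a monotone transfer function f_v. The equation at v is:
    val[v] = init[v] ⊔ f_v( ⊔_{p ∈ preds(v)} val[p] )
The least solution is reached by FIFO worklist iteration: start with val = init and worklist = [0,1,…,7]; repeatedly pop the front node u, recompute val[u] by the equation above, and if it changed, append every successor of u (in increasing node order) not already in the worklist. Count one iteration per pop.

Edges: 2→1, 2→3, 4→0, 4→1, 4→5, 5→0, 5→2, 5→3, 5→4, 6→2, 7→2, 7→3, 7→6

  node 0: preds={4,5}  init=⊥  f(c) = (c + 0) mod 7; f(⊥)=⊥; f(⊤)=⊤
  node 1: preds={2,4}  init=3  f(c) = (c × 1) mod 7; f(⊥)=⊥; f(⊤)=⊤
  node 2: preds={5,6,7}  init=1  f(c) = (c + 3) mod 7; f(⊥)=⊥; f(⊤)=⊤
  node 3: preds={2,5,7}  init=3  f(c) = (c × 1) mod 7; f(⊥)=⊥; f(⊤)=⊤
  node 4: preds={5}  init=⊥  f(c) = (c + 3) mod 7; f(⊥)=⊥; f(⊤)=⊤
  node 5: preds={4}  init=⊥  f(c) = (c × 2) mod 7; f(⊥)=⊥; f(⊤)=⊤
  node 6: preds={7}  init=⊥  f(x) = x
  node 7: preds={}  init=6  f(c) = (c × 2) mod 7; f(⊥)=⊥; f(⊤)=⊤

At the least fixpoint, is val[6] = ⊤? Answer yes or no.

Worklist (10 pops):
  #1 pop 0: in=⊥ → ⊥ (no change)
  #2 pop 1: in=1 → ⊤ (was 3); enqueue []
  #3 pop 2: in=6 → ⊤ (was 1); enqueue [1]
  #4 pop 3: in=⊤ → ⊤ (was 3); enqueue []
  #5 pop 4: in=⊥ → ⊥ (no change)
  #6 pop 5: in=⊥ → ⊥ (no change)
  #7 pop 6: in=6 → 6 (was ⊥); enqueue [2]
  #8 pop 7: in=⊥ → 6 (no change)
  #9 pop 1: in=⊤ → ⊤ (no change)
  #10 pop 2: in=6 → ⊤ (no change)

Fixpoint:
  val[0] = ⊥
  val[1] = ⊤
  val[2] = ⊤
  val[3] = ⊤
  val[4] = ⊥
  val[5] = ⊥
  val[6] = 6
  val[7] = 6

no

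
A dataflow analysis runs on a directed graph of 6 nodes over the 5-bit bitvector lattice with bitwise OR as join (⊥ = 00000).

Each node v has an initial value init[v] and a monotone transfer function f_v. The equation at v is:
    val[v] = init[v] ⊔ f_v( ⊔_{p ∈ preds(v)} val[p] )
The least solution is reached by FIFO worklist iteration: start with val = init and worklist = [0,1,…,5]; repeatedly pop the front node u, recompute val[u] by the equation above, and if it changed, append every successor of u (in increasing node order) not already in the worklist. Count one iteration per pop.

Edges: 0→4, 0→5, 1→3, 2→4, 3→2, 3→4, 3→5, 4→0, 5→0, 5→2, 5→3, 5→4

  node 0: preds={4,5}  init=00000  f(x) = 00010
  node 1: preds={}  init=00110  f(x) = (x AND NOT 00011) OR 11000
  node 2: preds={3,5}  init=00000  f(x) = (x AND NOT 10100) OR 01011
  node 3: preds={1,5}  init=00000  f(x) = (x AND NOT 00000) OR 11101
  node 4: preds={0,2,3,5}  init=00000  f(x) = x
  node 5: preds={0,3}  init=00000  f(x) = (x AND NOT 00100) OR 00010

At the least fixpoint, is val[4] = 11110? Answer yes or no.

no

Trace (10 dequeues):
  [1] u=0 | in 00000 | out 00010 | prev 00000 | push {}
  [2] u=1 | in 00000 | out 11110 | prev 00110 | push {}
  [3] u=2 | in 00000 | out 01011 | prev 00000 | push {}
  [4] u=3 | in 11110 | out 11111 | prev 00000 | push {2}
  [5] u=4 | in 11111 | out 11111 | prev 00000 | push {0}
  [6] u=5 | in 11111 | out 11011 | prev 00000 | push {3,4}
  [7] u=2 | in 11111 | out 01011 | ==
  [8] u=0 | in 11111 | out 00010 | ==
  [9] u=3 | in 11111 | out 11111 | ==
  [10] u=4 | in 11111 | out 11111 | ==

Converged values:
  [0] 00010
  [1] 11110
  [2] 01011
  [3] 11111
  [4] 11111
  [5] 11011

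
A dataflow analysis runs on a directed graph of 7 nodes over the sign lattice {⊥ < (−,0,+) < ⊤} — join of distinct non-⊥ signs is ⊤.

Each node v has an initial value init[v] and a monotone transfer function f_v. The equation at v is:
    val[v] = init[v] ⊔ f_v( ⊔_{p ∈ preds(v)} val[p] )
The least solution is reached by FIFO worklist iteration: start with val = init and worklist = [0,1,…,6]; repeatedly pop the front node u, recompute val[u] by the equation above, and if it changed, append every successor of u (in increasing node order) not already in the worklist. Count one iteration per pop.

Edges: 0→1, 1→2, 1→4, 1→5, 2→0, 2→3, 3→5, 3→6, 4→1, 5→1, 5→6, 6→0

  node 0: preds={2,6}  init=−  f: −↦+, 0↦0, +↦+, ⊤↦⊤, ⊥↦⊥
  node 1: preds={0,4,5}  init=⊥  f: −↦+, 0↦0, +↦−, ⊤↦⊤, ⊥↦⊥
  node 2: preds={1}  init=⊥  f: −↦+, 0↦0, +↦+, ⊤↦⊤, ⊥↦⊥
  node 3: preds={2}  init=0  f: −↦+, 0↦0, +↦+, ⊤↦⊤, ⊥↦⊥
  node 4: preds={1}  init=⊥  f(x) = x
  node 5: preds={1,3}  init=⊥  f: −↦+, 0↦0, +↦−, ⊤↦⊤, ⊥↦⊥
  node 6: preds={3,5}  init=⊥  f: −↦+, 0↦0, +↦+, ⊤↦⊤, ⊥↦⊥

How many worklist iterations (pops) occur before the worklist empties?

15

Trace (15 dequeues):
  [1] u=0 | in ⊥ | out − | ==
  [2] u=1 | in − | out + | prev ⊥ | push {}
  [3] u=2 | in + | out + | prev ⊥ | push {0}
  [4] u=3 | in + | out ⊤ | prev 0 | push {}
  [5] u=4 | in + | out + | prev ⊥ | push {1}
  [6] u=5 | in ⊤ | out ⊤ | prev ⊥ | push {}
  [7] u=6 | in ⊤ | out ⊤ | prev ⊥ | push {}
  [8] u=0 | in ⊤ | out ⊤ | prev − | push {}
  [9] u=1 | in ⊤ | out ⊤ | prev + | push {2,4,5}
  [10] u=2 | in ⊤ | out ⊤ | prev + | push {0,3}
  [11] u=4 | in ⊤ | out ⊤ | prev + | push {1}
  [12] u=5 | in ⊤ | out ⊤ | ==
  [13] u=0 | in ⊤ | out ⊤ | ==
  [14] u=3 | in ⊤ | out ⊤ | ==
  [15] u=1 | in ⊤ | out ⊤ | ==

Converged values:
  [0] ⊤
  [1] ⊤
  [2] ⊤
  [3] ⊤
  [4] ⊤
  [5] ⊤
  [6] ⊤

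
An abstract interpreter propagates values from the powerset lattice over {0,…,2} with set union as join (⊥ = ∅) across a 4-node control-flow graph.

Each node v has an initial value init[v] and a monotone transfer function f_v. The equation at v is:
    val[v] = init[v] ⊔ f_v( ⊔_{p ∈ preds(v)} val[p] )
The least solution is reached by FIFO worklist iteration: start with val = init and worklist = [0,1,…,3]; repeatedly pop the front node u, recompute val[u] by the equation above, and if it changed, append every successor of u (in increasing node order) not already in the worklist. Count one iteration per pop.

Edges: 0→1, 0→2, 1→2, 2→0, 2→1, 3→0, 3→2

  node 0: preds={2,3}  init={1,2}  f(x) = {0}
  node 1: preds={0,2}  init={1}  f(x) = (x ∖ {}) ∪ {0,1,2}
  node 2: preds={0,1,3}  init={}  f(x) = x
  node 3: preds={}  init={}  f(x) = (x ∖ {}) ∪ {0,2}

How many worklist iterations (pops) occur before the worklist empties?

Iteration log — 7 steps:
  step 1. node 0  ⊔preds={}  new={0,1,2}  old={1,2}  +wl: 
  step 2. node 1  ⊔preds={0,1,2}  new={0,1,2}  old={1}  +wl: 
  step 3. node 2  ⊔preds={0,1,2}  new={0,1,2}  old={}  +wl: 0,1
  step 4. node 3  ⊔preds={}  new={0,2}  old={}  +wl: 2
  step 5. node 0  ⊔preds={0,1,2}  new={0,1,2}  stable
  step 6. node 1  ⊔preds={0,1,2}  new={0,1,2}  stable
  step 7. node 2  ⊔preds={0,1,2}  new={0,1,2}  stable

Least fixpoint reached:
  node 0: {0,1,2}
  node 1: {0,1,2}
  node 2: {0,1,2}
  node 3: {0,2}

7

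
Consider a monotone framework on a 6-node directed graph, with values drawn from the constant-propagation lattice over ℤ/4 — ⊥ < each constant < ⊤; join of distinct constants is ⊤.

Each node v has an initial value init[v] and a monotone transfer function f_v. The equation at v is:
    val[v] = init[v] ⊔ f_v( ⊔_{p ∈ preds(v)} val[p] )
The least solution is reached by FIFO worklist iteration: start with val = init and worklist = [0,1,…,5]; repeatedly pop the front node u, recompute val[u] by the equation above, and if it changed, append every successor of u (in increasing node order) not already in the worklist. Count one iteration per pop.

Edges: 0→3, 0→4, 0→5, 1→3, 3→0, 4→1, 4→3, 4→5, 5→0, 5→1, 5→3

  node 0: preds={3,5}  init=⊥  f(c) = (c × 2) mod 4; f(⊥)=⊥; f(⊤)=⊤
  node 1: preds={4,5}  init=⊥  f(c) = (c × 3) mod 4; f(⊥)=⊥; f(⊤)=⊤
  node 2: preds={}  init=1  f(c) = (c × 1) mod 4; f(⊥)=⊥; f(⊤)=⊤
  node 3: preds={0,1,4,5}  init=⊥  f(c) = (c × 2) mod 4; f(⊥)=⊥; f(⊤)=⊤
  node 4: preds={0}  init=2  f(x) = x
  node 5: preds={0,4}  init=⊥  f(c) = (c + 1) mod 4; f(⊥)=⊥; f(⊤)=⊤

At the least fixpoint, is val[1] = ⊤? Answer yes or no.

yes

Worklist (14 pops):
  #1 pop 0: in=⊥ → ⊥ (no change)
  #2 pop 1: in=2 → 2 (was ⊥); enqueue []
  #3 pop 2: in=⊥ → 1 (no change)
  #4 pop 3: in=2 → 0 (was ⊥); enqueue [0]
  #5 pop 4: in=⊥ → 2 (no change)
  #6 pop 5: in=2 → 3 (was ⊥); enqueue [1,3]
  #7 pop 0: in=⊤ → ⊤ (was ⊥); enqueue [4,5]
  #8 pop 1: in=⊤ → ⊤ (was 2); enqueue []
  #9 pop 3: in=⊤ → ⊤ (was 0); enqueue [0]
  #10 pop 4: in=⊤ → ⊤ (was 2); enqueue [1,3]
  #11 pop 5: in=⊤ → ⊤ (was 3); enqueue []
  #12 pop 0: in=⊤ → ⊤ (no change)
  #13 pop 1: in=⊤ → ⊤ (no change)
  #14 pop 3: in=⊤ → ⊤ (no change)

Fixpoint:
  val[0] = ⊤
  val[1] = ⊤
  val[2] = 1
  val[3] = ⊤
  val[4] = ⊤
  val[5] = ⊤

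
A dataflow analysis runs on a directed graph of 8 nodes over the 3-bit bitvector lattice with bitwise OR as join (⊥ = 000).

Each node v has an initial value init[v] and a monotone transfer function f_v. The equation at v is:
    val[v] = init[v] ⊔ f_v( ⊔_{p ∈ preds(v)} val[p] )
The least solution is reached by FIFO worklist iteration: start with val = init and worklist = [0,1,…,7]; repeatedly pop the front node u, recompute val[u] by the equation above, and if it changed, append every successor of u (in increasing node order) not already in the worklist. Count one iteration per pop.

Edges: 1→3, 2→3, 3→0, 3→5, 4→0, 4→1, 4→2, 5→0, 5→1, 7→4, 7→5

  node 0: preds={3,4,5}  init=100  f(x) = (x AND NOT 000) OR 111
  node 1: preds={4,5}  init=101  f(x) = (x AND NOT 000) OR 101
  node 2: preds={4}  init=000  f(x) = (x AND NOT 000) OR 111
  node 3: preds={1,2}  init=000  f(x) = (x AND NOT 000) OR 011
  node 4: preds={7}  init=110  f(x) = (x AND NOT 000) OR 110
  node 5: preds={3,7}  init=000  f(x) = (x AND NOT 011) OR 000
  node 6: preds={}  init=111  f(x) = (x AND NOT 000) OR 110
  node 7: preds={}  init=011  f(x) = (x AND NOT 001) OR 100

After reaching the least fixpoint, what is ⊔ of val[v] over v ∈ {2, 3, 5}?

111

Trace (13 dequeues):
  [1] u=0 | in 110 | out 111 | prev 100 | push {}
  [2] u=1 | in 110 | out 111 | prev 101 | push {}
  [3] u=2 | in 110 | out 111 | prev 000 | push {}
  [4] u=3 | in 111 | out 111 | prev 000 | push {0}
  [5] u=4 | in 011 | out 111 | prev 110 | push {1,2}
  [6] u=5 | in 111 | out 100 | prev 000 | push {}
  [7] u=6 | in 000 | out 111 | ==
  [8] u=7 | in 000 | out 111 | prev 011 | push {4,5}
  [9] u=0 | in 111 | out 111 | ==
  [10] u=1 | in 111 | out 111 | ==
  [11] u=2 | in 111 | out 111 | ==
  [12] u=4 | in 111 | out 111 | ==
  [13] u=5 | in 111 | out 100 | ==

Converged values:
  [0] 111
  [1] 111
  [2] 111
  [3] 111
  [4] 111
  [5] 100
  [6] 111
  [7] 111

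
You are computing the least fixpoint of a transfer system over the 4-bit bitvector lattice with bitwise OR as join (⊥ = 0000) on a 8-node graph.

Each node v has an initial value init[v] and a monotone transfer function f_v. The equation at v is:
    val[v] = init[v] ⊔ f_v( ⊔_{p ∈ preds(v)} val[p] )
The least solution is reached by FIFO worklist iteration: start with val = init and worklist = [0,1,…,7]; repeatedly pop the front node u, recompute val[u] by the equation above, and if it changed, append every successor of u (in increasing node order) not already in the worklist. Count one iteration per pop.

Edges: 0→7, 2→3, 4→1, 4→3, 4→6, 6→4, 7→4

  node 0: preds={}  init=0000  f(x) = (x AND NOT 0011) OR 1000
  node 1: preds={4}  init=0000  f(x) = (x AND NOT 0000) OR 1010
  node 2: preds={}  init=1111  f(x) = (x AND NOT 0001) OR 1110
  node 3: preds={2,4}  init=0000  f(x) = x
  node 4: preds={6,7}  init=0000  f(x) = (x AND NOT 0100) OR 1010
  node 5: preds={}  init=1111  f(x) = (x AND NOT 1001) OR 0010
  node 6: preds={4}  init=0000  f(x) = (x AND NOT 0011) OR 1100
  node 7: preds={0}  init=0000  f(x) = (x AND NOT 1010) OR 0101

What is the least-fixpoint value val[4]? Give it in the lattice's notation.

Worklist (14 pops):
  #1 pop 0: in=0000 → 1000 (was 0000); enqueue []
  #2 pop 1: in=0000 → 1010 (was 0000); enqueue []
  #3 pop 2: in=0000 → 1111 (no change)
  #4 pop 3: in=1111 → 1111 (was 0000); enqueue []
  #5 pop 4: in=0000 → 1010 (was 0000); enqueue [1,3]
  #6 pop 5: in=0000 → 1111 (no change)
  #7 pop 6: in=1010 → 1100 (was 0000); enqueue [4]
  #8 pop 7: in=1000 → 0101 (was 0000); enqueue []
  #9 pop 1: in=1010 → 1010 (no change)
  #10 pop 3: in=1111 → 1111 (no change)
  #11 pop 4: in=1101 → 1011 (was 1010); enqueue [1,3,6]
  #12 pop 1: in=1011 → 1011 (was 1010); enqueue []
  #13 pop 3: in=1111 → 1111 (no change)
  #14 pop 6: in=1011 → 1100 (no change)

Fixpoint:
  val[0] = 1000
  val[1] = 1011
  val[2] = 1111
  val[3] = 1111
  val[4] = 1011
  val[5] = 1111
  val[6] = 1100
  val[7] = 0101

1011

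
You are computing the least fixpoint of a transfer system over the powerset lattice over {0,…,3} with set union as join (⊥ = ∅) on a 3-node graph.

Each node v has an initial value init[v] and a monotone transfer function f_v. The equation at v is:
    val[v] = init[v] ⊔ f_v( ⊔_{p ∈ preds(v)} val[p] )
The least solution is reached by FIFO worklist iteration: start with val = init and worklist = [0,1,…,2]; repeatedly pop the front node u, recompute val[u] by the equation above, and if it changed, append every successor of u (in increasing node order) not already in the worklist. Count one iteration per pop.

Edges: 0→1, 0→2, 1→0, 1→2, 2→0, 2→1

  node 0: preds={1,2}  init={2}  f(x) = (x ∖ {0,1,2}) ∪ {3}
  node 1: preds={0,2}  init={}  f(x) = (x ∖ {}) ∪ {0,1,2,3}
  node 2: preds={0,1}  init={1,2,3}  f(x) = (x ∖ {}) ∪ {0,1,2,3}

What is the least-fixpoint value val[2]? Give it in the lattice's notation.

{0,1,2,3}

Worklist (5 pops):
  #1 pop 0: in={1,2,3} → {2,3} (was {2}); enqueue []
  #2 pop 1: in={1,2,3} → {0,1,2,3} (was {}); enqueue [0]
  #3 pop 2: in={0,1,2,3} → {0,1,2,3} (was {1,2,3}); enqueue [1]
  #4 pop 0: in={0,1,2,3} → {2,3} (no change)
  #5 pop 1: in={0,1,2,3} → {0,1,2,3} (no change)

Fixpoint:
  val[0] = {2,3}
  val[1] = {0,1,2,3}
  val[2] = {0,1,2,3}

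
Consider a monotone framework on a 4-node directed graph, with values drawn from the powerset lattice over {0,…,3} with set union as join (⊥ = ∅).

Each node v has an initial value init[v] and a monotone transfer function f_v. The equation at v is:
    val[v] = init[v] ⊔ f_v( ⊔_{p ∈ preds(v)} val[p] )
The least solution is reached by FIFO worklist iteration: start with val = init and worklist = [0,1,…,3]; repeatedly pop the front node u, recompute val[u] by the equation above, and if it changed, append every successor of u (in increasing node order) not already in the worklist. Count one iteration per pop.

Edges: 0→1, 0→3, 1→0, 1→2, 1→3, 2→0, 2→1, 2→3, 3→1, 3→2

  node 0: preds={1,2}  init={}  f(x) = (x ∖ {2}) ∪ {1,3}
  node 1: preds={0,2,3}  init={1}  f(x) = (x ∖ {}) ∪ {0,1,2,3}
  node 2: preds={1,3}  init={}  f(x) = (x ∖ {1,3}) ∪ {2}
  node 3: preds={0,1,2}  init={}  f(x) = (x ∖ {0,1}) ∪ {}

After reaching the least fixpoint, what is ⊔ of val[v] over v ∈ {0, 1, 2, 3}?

{0,1,2,3}

Trace (8 dequeues):
  [1] u=0 | in {1} | out {1,3} | prev {} | push {}
  [2] u=1 | in {1,3} | out {0,1,2,3} | prev {1} | push {0}
  [3] u=2 | in {0,1,2,3} | out {0,2} | prev {} | push {1}
  [4] u=3 | in {0,1,2,3} | out {2,3} | prev {} | push {2}
  [5] u=0 | in {0,1,2,3} | out {0,1,3} | prev {1,3} | push {3}
  [6] u=1 | in {0,1,2,3} | out {0,1,2,3} | ==
  [7] u=2 | in {0,1,2,3} | out {0,2} | ==
  [8] u=3 | in {0,1,2,3} | out {2,3} | ==

Converged values:
  [0] {0,1,3}
  [1] {0,1,2,3}
  [2] {0,2}
  [3] {2,3}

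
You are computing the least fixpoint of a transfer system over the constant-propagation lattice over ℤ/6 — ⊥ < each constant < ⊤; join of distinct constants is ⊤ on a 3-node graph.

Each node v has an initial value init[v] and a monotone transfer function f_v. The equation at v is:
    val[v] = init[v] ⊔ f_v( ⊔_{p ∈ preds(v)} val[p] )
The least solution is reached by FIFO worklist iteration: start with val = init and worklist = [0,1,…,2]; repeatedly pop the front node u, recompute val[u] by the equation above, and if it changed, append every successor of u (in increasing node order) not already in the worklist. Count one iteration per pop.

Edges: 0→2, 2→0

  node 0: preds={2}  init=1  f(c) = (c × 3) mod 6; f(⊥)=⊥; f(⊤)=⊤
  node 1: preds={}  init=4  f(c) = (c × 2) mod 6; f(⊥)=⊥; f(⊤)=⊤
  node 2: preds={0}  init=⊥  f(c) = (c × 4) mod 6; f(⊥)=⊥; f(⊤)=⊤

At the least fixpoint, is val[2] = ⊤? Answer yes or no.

yes

Iteration log — 6 steps:
  step 1. node 0  ⊔preds=⊥  new=1  stable
  step 2. node 1  ⊔preds=⊥  new=4  stable
  step 3. node 2  ⊔preds=1  new=4  old=⊥  +wl: 0
  step 4. node 0  ⊔preds=4  new=⊤  old=1  +wl: 2
  step 5. node 2  ⊔preds=⊤  new=⊤  old=4  +wl: 0
  step 6. node 0  ⊔preds=⊤  new=⊤  stable

Least fixpoint reached:
  node 0: ⊤
  node 1: 4
  node 2: ⊤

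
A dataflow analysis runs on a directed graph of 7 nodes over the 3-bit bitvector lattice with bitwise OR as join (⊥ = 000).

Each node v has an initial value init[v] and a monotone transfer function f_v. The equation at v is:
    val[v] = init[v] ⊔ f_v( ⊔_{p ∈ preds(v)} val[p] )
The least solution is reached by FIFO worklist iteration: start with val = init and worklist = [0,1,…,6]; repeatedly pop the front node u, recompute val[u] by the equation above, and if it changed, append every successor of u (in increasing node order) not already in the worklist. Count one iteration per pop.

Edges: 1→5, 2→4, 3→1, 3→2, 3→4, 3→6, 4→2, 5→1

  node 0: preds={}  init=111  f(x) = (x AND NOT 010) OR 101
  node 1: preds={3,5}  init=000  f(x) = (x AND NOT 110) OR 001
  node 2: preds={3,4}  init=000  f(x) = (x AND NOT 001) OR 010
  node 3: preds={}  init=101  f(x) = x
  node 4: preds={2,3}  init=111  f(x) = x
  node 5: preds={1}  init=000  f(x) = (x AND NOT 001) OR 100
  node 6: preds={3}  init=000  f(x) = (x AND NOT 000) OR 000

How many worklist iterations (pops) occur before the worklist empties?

8

Iteration log — 8 steps:
  step 1. node 0  ⊔preds=000  new=111  stable
  step 2. node 1  ⊔preds=101  new=001  old=000  +wl: 
  step 3. node 2  ⊔preds=111  new=110  old=000  +wl: 
  step 4. node 3  ⊔preds=000  new=101  stable
  step 5. node 4  ⊔preds=111  new=111  stable
  step 6. node 5  ⊔preds=001  new=100  old=000  +wl: 1
  step 7. node 6  ⊔preds=101  new=101  old=000  +wl: 
  step 8. node 1  ⊔preds=101  new=001  stable

Least fixpoint reached:
  node 0: 111
  node 1: 001
  node 2: 110
  node 3: 101
  node 4: 111
  node 5: 100
  node 6: 101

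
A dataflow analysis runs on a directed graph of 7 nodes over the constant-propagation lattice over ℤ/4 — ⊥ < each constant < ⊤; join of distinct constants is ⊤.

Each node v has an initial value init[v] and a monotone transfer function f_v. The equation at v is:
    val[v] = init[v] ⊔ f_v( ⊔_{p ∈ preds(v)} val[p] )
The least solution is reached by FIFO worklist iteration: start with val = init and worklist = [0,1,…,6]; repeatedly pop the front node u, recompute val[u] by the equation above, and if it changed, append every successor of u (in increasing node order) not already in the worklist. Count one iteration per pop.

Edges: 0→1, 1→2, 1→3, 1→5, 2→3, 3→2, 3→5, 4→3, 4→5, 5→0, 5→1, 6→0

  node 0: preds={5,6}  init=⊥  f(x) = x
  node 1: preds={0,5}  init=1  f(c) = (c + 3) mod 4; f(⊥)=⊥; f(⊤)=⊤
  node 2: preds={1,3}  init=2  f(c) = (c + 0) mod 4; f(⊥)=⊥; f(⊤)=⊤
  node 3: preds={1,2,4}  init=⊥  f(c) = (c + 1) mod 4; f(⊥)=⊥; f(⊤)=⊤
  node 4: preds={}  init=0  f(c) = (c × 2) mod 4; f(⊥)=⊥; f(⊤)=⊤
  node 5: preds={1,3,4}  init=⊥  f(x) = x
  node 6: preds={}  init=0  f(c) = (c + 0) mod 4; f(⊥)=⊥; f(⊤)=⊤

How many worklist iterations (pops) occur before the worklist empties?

Trace (10 dequeues):
  [1] u=0 | in 0 | out 0 | prev ⊥ | push {}
  [2] u=1 | in 0 | out ⊤ | prev 1 | push {}
  [3] u=2 | in ⊤ | out ⊤ | prev 2 | push {}
  [4] u=3 | in ⊤ | out ⊤ | prev ⊥ | push {2}
  [5] u=4 | in ⊥ | out 0 | ==
  [6] u=5 | in ⊤ | out ⊤ | prev ⊥ | push {0,1}
  [7] u=6 | in ⊥ | out 0 | ==
  [8] u=2 | in ⊤ | out ⊤ | ==
  [9] u=0 | in ⊤ | out ⊤ | prev 0 | push {}
  [10] u=1 | in ⊤ | out ⊤ | ==

Converged values:
  [0] ⊤
  [1] ⊤
  [2] ⊤
  [3] ⊤
  [4] 0
  [5] ⊤
  [6] 0

10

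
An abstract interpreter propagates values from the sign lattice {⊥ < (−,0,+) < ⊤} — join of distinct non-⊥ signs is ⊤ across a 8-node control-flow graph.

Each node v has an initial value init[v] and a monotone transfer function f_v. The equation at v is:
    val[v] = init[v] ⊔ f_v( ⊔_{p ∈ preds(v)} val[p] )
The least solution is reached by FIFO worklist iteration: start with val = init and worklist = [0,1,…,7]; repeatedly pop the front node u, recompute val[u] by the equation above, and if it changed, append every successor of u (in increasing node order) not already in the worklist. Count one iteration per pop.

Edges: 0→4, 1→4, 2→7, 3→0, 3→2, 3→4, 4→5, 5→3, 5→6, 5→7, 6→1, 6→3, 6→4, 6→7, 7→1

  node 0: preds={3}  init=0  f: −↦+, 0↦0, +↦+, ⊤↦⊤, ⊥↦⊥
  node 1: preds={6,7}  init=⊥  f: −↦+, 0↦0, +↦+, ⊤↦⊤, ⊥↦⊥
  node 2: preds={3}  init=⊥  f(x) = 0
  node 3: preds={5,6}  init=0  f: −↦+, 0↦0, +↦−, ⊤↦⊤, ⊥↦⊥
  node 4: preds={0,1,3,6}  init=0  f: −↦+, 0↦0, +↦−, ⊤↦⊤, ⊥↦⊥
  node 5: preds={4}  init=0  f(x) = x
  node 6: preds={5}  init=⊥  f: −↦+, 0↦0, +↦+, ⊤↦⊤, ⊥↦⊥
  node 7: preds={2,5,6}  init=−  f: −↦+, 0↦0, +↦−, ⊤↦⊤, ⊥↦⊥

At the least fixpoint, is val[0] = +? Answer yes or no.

Worklist (14 pops):
  #1 pop 0: in=0 → 0 (no change)
  #2 pop 1: in=− → + (was ⊥); enqueue []
  #3 pop 2: in=0 → 0 (was ⊥); enqueue []
  #4 pop 3: in=0 → 0 (no change)
  #5 pop 4: in=⊤ → ⊤ (was 0); enqueue []
  #6 pop 5: in=⊤ → ⊤ (was 0); enqueue [3]
  #7 pop 6: in=⊤ → ⊤ (was ⊥); enqueue [1,4]
  #8 pop 7: in=⊤ → ⊤ (was −); enqueue []
  #9 pop 3: in=⊤ → ⊤ (was 0); enqueue [0,2]
  #10 pop 1: in=⊤ → ⊤ (was +); enqueue []
  #11 pop 4: in=⊤ → ⊤ (no change)
  #12 pop 0: in=⊤ → ⊤ (was 0); enqueue [4]
  #13 pop 2: in=⊤ → 0 (no change)
  #14 pop 4: in=⊤ → ⊤ (no change)

Fixpoint:
  val[0] = ⊤
  val[1] = ⊤
  val[2] = 0
  val[3] = ⊤
  val[4] = ⊤
  val[5] = ⊤
  val[6] = ⊤
  val[7] = ⊤

no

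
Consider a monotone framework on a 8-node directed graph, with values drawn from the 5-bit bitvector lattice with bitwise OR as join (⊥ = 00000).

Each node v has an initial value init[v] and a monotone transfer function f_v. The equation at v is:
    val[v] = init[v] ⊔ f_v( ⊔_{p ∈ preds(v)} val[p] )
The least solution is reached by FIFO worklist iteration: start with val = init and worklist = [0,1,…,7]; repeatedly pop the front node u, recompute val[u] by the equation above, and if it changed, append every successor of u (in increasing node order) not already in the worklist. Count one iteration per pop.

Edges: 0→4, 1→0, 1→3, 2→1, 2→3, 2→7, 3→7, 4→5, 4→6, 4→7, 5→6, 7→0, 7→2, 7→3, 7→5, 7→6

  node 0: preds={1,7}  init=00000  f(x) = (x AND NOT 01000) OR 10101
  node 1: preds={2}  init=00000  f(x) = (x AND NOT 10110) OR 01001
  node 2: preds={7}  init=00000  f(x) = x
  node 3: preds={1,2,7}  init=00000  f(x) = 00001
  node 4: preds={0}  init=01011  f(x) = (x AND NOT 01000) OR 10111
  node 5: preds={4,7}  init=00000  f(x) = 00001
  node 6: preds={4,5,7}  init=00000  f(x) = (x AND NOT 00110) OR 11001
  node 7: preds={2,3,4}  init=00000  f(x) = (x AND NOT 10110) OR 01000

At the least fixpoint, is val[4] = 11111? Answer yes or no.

yes

Worklist (15 pops):
  #1 pop 0: in=00000 → 10101 (was 00000); enqueue []
  #2 pop 1: in=00000 → 01001 (was 00000); enqueue [0]
  #3 pop 2: in=00000 → 00000 (no change)
  #4 pop 3: in=01001 → 00001 (was 00000); enqueue []
  #5 pop 4: in=10101 → 11111 (was 01011); enqueue []
  #6 pop 5: in=11111 → 00001 (was 00000); enqueue []
  #7 pop 6: in=11111 → 11001 (was 00000); enqueue []
  #8 pop 7: in=11111 → 01001 (was 00000); enqueue [2,3,5,6]
  #9 pop 0: in=01001 → 10101 (no change)
  #10 pop 2: in=01001 → 01001 (was 00000); enqueue [1,7]
  #11 pop 3: in=01001 → 00001 (no change)
  #12 pop 5: in=11111 → 00001 (no change)
  #13 pop 6: in=11111 → 11001 (no change)
  #14 pop 1: in=01001 → 01001 (no change)
  #15 pop 7: in=11111 → 01001 (no change)

Fixpoint:
  val[0] = 10101
  val[1] = 01001
  val[2] = 01001
  val[3] = 00001
  val[4] = 11111
  val[5] = 00001
  val[6] = 11001
  val[7] = 01001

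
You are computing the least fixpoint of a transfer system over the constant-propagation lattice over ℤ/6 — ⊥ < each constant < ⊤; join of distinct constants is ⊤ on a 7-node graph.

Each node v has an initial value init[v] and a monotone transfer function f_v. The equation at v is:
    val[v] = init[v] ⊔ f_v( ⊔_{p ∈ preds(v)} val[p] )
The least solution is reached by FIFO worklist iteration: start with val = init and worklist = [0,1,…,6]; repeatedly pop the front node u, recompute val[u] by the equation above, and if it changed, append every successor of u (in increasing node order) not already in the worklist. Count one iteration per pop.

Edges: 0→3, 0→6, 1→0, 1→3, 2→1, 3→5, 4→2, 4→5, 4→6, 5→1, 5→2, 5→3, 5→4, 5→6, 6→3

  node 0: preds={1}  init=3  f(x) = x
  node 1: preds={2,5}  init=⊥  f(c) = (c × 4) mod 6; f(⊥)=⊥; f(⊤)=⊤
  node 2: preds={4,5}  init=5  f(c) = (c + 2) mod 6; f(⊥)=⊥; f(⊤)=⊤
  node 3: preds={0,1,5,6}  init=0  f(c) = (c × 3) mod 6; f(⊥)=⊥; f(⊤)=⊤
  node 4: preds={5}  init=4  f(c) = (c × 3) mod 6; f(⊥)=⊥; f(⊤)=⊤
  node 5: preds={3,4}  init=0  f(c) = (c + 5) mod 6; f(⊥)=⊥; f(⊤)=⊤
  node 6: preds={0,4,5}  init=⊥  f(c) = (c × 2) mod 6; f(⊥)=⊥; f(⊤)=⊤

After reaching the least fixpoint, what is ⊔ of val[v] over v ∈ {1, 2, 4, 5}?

Trace (13 dequeues):
  [1] u=0 | in ⊥ | out 3 | ==
  [2] u=1 | in ⊤ | out ⊤ | prev ⊥ | push {0}
  [3] u=2 | in ⊤ | out ⊤ | prev 5 | push {1}
  [4] u=3 | in ⊤ | out ⊤ | prev 0 | push {}
  [5] u=4 | in 0 | out ⊤ | prev 4 | push {2}
  [6] u=5 | in ⊤ | out ⊤ | prev 0 | push {3,4}
  [7] u=6 | in ⊤ | out ⊤ | prev ⊥ | push {}
  [8] u=0 | in ⊤ | out ⊤ | prev 3 | push {6}
  [9] u=1 | in ⊤ | out ⊤ | ==
  [10] u=2 | in ⊤ | out ⊤ | ==
  [11] u=3 | in ⊤ | out ⊤ | ==
  [12] u=4 | in ⊤ | out ⊤ | ==
  [13] u=6 | in ⊤ | out ⊤ | ==

Converged values:
  [0] ⊤
  [1] ⊤
  [2] ⊤
  [3] ⊤
  [4] ⊤
  [5] ⊤
  [6] ⊤

⊤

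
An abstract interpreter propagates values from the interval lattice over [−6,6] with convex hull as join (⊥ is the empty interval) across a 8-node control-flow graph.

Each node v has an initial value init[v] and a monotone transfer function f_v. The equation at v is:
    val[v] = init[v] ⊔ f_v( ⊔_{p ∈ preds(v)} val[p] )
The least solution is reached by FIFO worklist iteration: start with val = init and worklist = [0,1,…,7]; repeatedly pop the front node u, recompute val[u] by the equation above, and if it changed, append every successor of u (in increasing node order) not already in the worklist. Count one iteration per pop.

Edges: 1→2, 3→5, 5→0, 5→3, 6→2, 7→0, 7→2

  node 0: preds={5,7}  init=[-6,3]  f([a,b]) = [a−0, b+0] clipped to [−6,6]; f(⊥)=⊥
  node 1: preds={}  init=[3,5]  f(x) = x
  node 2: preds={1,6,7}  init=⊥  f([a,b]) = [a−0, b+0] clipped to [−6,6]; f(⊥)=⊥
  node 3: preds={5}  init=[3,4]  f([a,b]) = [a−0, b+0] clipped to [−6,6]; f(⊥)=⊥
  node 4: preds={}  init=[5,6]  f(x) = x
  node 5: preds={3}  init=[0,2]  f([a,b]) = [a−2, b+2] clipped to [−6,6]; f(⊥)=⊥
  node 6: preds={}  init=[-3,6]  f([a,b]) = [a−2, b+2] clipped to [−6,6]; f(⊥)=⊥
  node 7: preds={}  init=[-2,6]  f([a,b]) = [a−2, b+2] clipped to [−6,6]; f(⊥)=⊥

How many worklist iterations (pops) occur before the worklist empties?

17

Worklist (17 pops):
  #1 pop 0: in=[-2,6] → [-6,6] (was [-6,3]); enqueue []
  #2 pop 1: in=⊥ → [3,5] (no change)
  #3 pop 2: in=[-3,6] → [-3,6] (was ⊥); enqueue []
  #4 pop 3: in=[0,2] → [0,4] (was [3,4]); enqueue []
  #5 pop 4: in=⊥ → [5,6] (no change)
  #6 pop 5: in=[0,4] → [-2,6] (was [0,2]); enqueue [0,3]
  #7 pop 6: in=⊥ → [-3,6] (no change)
  #8 pop 7: in=⊥ → [-2,6] (no change)
  #9 pop 0: in=[-2,6] → [-6,6] (no change)
  #10 pop 3: in=[-2,6] → [-2,6] (was [0,4]); enqueue [5]
  #11 pop 5: in=[-2,6] → [-4,6] (was [-2,6]); enqueue [0,3]
  #12 pop 0: in=[-4,6] → [-6,6] (no change)
  #13 pop 3: in=[-4,6] → [-4,6] (was [-2,6]); enqueue [5]
  #14 pop 5: in=[-4,6] → [-6,6] (was [-4,6]); enqueue [0,3]
  #15 pop 0: in=[-6,6] → [-6,6] (no change)
  #16 pop 3: in=[-6,6] → [-6,6] (was [-4,6]); enqueue [5]
  #17 pop 5: in=[-6,6] → [-6,6] (no change)

Fixpoint:
  val[0] = [-6,6]
  val[1] = [3,5]
  val[2] = [-3,6]
  val[3] = [-6,6]
  val[4] = [5,6]
  val[5] = [-6,6]
  val[6] = [-3,6]
  val[7] = [-2,6]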